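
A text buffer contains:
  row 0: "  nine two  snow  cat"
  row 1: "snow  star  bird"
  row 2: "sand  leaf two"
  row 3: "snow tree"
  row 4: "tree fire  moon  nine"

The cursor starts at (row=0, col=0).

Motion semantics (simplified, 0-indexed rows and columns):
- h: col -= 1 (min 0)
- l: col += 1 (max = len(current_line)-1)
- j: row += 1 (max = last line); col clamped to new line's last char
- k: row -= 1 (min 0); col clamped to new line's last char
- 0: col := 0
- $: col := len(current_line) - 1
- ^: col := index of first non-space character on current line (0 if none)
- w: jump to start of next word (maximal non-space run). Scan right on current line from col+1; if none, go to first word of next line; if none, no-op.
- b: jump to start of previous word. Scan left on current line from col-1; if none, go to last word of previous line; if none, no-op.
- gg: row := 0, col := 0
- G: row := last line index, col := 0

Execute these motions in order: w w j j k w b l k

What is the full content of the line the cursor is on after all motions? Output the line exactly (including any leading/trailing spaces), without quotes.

After 1 (w): row=0 col=2 char='n'
After 2 (w): row=0 col=7 char='t'
After 3 (j): row=1 col=7 char='t'
After 4 (j): row=2 col=7 char='e'
After 5 (k): row=1 col=7 char='t'
After 6 (w): row=1 col=12 char='b'
After 7 (b): row=1 col=6 char='s'
After 8 (l): row=1 col=7 char='t'
After 9 (k): row=0 col=7 char='t'

Answer:   nine two  snow  cat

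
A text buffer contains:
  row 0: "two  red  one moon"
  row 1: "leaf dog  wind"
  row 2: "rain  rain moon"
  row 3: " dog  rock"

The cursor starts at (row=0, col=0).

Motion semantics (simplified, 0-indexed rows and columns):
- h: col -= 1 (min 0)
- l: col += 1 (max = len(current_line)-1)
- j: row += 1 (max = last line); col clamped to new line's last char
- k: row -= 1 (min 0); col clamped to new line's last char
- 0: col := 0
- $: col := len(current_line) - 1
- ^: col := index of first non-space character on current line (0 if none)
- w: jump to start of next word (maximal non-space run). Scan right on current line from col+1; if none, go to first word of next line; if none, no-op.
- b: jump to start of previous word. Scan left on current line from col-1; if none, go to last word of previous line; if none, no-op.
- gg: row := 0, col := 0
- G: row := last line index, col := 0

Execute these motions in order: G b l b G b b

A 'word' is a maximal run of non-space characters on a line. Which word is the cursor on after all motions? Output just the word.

After 1 (G): row=3 col=0 char='_'
After 2 (b): row=2 col=11 char='m'
After 3 (l): row=2 col=12 char='o'
After 4 (b): row=2 col=11 char='m'
After 5 (G): row=3 col=0 char='_'
After 6 (b): row=2 col=11 char='m'
After 7 (b): row=2 col=6 char='r'

Answer: rain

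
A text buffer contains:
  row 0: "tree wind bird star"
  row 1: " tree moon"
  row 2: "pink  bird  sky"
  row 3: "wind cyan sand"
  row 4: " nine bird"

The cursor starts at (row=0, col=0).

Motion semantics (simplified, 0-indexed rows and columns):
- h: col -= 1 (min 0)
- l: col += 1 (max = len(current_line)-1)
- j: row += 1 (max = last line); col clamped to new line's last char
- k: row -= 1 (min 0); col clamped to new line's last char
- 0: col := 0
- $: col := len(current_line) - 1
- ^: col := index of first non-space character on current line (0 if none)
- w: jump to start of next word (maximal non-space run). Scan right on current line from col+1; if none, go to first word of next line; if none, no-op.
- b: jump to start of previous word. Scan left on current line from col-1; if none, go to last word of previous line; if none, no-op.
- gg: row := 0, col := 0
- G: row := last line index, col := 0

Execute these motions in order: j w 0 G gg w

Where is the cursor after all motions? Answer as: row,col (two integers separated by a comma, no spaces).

After 1 (j): row=1 col=0 char='_'
After 2 (w): row=1 col=1 char='t'
After 3 (0): row=1 col=0 char='_'
After 4 (G): row=4 col=0 char='_'
After 5 (gg): row=0 col=0 char='t'
After 6 (w): row=0 col=5 char='w'

Answer: 0,5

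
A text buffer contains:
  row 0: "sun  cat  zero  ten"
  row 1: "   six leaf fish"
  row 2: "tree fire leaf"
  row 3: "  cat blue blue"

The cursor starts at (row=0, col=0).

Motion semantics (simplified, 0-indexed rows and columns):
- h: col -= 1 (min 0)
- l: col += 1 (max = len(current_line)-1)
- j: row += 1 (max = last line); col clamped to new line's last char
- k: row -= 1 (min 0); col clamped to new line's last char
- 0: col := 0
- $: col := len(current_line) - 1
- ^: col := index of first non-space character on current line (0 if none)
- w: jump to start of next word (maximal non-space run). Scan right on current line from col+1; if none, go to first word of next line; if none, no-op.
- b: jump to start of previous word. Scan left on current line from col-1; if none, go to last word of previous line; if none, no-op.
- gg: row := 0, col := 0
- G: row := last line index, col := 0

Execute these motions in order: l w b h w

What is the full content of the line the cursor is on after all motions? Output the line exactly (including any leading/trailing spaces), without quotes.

After 1 (l): row=0 col=1 char='u'
After 2 (w): row=0 col=5 char='c'
After 3 (b): row=0 col=0 char='s'
After 4 (h): row=0 col=0 char='s'
After 5 (w): row=0 col=5 char='c'

Answer: sun  cat  zero  ten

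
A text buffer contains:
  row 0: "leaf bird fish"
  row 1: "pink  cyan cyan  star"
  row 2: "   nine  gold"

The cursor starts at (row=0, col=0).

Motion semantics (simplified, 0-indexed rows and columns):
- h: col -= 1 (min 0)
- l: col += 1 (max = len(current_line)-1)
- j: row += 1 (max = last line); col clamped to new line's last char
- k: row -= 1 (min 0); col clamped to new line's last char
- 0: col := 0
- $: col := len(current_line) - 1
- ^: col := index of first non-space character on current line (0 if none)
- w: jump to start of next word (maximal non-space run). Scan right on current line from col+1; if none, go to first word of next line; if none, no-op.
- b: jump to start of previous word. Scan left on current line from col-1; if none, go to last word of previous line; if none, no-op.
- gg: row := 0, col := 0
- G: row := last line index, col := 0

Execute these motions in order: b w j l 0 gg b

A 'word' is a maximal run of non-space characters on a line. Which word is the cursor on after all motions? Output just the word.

Answer: leaf

Derivation:
After 1 (b): row=0 col=0 char='l'
After 2 (w): row=0 col=5 char='b'
After 3 (j): row=1 col=5 char='_'
After 4 (l): row=1 col=6 char='c'
After 5 (0): row=1 col=0 char='p'
After 6 (gg): row=0 col=0 char='l'
After 7 (b): row=0 col=0 char='l'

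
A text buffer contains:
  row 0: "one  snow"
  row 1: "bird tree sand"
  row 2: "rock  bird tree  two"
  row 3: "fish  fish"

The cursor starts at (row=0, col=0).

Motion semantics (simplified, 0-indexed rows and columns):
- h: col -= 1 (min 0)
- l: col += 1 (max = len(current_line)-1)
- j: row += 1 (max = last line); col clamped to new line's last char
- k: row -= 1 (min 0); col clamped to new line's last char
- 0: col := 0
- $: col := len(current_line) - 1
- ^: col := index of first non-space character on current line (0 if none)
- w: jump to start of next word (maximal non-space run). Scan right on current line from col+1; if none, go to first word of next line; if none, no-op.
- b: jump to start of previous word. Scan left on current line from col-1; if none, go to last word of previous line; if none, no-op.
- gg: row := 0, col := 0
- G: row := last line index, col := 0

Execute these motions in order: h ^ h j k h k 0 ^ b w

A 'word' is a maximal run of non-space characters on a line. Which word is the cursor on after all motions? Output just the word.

Answer: snow

Derivation:
After 1 (h): row=0 col=0 char='o'
After 2 (^): row=0 col=0 char='o'
After 3 (h): row=0 col=0 char='o'
After 4 (j): row=1 col=0 char='b'
After 5 (k): row=0 col=0 char='o'
After 6 (h): row=0 col=0 char='o'
After 7 (k): row=0 col=0 char='o'
After 8 (0): row=0 col=0 char='o'
After 9 (^): row=0 col=0 char='o'
After 10 (b): row=0 col=0 char='o'
After 11 (w): row=0 col=5 char='s'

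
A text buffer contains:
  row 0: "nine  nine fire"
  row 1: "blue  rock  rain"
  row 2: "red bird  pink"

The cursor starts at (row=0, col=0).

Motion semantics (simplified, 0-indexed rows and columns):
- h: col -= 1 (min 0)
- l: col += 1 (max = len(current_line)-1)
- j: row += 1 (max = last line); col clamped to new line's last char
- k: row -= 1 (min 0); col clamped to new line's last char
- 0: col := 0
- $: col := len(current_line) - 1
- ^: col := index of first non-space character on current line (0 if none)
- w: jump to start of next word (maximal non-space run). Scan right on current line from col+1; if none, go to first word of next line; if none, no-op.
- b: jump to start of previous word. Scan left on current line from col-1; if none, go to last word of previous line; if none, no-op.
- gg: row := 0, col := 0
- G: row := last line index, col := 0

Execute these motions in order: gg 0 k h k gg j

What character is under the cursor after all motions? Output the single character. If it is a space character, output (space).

Answer: b

Derivation:
After 1 (gg): row=0 col=0 char='n'
After 2 (0): row=0 col=0 char='n'
After 3 (k): row=0 col=0 char='n'
After 4 (h): row=0 col=0 char='n'
After 5 (k): row=0 col=0 char='n'
After 6 (gg): row=0 col=0 char='n'
After 7 (j): row=1 col=0 char='b'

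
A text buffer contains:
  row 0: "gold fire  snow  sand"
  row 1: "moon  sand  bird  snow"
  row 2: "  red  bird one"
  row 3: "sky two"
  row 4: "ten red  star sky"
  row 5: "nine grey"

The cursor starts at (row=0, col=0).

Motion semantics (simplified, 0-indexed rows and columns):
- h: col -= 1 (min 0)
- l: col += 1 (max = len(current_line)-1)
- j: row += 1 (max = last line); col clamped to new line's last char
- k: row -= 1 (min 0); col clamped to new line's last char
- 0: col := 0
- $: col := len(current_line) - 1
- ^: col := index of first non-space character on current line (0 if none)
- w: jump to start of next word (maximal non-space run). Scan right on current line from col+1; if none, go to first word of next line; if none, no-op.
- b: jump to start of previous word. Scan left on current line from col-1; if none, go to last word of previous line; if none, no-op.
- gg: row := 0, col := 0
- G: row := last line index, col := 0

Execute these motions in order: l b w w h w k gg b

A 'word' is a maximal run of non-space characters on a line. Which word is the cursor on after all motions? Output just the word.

Answer: gold

Derivation:
After 1 (l): row=0 col=1 char='o'
After 2 (b): row=0 col=0 char='g'
After 3 (w): row=0 col=5 char='f'
After 4 (w): row=0 col=11 char='s'
After 5 (h): row=0 col=10 char='_'
After 6 (w): row=0 col=11 char='s'
After 7 (k): row=0 col=11 char='s'
After 8 (gg): row=0 col=0 char='g'
After 9 (b): row=0 col=0 char='g'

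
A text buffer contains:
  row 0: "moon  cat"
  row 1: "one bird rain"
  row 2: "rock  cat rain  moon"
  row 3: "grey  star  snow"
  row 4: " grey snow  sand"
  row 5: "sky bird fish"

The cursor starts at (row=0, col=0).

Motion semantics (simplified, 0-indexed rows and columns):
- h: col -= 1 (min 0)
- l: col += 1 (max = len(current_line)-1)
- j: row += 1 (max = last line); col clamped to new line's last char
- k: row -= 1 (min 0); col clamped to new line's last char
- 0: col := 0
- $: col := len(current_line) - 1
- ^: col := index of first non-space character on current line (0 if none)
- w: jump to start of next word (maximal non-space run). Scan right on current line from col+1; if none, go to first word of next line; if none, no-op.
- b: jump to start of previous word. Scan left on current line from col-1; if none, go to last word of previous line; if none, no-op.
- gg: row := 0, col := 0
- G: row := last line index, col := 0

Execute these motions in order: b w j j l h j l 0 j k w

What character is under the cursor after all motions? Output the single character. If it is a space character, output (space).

Answer: s

Derivation:
After 1 (b): row=0 col=0 char='m'
After 2 (w): row=0 col=6 char='c'
After 3 (j): row=1 col=6 char='r'
After 4 (j): row=2 col=6 char='c'
After 5 (l): row=2 col=7 char='a'
After 6 (h): row=2 col=6 char='c'
After 7 (j): row=3 col=6 char='s'
After 8 (l): row=3 col=7 char='t'
After 9 (0): row=3 col=0 char='g'
After 10 (j): row=4 col=0 char='_'
After 11 (k): row=3 col=0 char='g'
After 12 (w): row=3 col=6 char='s'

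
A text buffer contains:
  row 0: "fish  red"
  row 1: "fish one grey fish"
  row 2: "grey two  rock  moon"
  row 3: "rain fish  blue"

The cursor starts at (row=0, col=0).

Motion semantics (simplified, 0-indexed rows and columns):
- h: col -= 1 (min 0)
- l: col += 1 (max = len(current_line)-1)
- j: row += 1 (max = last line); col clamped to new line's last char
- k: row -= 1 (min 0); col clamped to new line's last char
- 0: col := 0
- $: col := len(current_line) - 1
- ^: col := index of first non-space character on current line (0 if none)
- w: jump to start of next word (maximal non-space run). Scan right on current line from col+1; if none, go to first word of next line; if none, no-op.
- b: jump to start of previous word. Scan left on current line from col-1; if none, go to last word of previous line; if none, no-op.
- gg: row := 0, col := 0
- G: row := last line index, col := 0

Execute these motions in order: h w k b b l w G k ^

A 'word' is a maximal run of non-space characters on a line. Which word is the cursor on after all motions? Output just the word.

After 1 (h): row=0 col=0 char='f'
After 2 (w): row=0 col=6 char='r'
After 3 (k): row=0 col=6 char='r'
After 4 (b): row=0 col=0 char='f'
After 5 (b): row=0 col=0 char='f'
After 6 (l): row=0 col=1 char='i'
After 7 (w): row=0 col=6 char='r'
After 8 (G): row=3 col=0 char='r'
After 9 (k): row=2 col=0 char='g'
After 10 (^): row=2 col=0 char='g'

Answer: grey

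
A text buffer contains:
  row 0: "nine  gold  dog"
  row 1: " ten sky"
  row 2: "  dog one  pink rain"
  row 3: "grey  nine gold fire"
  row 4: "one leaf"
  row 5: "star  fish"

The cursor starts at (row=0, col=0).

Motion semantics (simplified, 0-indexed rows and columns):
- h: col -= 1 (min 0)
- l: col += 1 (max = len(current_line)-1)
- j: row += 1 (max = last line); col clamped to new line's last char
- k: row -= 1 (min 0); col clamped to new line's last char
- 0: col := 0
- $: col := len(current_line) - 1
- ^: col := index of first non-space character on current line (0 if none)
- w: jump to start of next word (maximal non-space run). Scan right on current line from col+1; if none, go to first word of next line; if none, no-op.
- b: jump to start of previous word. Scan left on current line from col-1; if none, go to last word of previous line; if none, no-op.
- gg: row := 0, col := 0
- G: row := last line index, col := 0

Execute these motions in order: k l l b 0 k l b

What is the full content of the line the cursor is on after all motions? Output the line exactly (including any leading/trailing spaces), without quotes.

Answer: nine  gold  dog

Derivation:
After 1 (k): row=0 col=0 char='n'
After 2 (l): row=0 col=1 char='i'
After 3 (l): row=0 col=2 char='n'
After 4 (b): row=0 col=0 char='n'
After 5 (0): row=0 col=0 char='n'
After 6 (k): row=0 col=0 char='n'
After 7 (l): row=0 col=1 char='i'
After 8 (b): row=0 col=0 char='n'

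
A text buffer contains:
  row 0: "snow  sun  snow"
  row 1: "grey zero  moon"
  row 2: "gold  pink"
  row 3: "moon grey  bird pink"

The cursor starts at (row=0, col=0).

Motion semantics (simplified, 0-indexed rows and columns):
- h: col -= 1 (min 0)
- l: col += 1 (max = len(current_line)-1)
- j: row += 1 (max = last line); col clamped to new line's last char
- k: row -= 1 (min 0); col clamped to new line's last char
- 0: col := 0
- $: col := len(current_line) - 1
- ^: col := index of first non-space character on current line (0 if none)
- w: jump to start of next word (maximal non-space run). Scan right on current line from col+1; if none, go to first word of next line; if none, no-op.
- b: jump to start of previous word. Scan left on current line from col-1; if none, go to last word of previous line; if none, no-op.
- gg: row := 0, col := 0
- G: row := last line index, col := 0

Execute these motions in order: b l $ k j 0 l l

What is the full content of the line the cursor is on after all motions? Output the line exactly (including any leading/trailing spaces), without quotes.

Answer: grey zero  moon

Derivation:
After 1 (b): row=0 col=0 char='s'
After 2 (l): row=0 col=1 char='n'
After 3 ($): row=0 col=14 char='w'
After 4 (k): row=0 col=14 char='w'
After 5 (j): row=1 col=14 char='n'
After 6 (0): row=1 col=0 char='g'
After 7 (l): row=1 col=1 char='r'
After 8 (l): row=1 col=2 char='e'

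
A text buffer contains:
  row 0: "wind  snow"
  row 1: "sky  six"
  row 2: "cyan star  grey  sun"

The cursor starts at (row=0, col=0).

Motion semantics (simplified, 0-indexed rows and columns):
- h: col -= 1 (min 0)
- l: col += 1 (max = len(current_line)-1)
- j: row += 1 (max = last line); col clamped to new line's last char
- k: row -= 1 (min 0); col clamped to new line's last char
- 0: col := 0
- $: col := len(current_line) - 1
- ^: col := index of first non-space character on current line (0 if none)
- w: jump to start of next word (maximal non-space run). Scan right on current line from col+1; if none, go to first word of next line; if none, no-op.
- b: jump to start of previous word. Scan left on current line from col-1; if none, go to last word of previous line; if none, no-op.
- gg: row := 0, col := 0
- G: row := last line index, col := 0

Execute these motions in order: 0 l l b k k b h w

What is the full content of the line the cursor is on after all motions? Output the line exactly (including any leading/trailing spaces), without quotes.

After 1 (0): row=0 col=0 char='w'
After 2 (l): row=0 col=1 char='i'
After 3 (l): row=0 col=2 char='n'
After 4 (b): row=0 col=0 char='w'
After 5 (k): row=0 col=0 char='w'
After 6 (k): row=0 col=0 char='w'
After 7 (b): row=0 col=0 char='w'
After 8 (h): row=0 col=0 char='w'
After 9 (w): row=0 col=6 char='s'

Answer: wind  snow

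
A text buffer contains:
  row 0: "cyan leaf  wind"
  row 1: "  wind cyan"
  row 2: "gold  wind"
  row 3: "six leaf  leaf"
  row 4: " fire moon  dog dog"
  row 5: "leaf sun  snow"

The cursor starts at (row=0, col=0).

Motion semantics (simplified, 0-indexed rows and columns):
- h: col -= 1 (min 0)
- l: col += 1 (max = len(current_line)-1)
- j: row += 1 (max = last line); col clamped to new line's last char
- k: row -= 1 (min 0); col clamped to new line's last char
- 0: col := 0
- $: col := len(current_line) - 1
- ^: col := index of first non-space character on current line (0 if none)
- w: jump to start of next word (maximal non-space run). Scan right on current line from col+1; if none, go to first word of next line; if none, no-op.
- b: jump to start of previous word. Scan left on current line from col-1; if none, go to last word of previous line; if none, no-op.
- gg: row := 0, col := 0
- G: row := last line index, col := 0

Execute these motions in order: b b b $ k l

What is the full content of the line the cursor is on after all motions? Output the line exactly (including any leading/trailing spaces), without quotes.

After 1 (b): row=0 col=0 char='c'
After 2 (b): row=0 col=0 char='c'
After 3 (b): row=0 col=0 char='c'
After 4 ($): row=0 col=14 char='d'
After 5 (k): row=0 col=14 char='d'
After 6 (l): row=0 col=14 char='d'

Answer: cyan leaf  wind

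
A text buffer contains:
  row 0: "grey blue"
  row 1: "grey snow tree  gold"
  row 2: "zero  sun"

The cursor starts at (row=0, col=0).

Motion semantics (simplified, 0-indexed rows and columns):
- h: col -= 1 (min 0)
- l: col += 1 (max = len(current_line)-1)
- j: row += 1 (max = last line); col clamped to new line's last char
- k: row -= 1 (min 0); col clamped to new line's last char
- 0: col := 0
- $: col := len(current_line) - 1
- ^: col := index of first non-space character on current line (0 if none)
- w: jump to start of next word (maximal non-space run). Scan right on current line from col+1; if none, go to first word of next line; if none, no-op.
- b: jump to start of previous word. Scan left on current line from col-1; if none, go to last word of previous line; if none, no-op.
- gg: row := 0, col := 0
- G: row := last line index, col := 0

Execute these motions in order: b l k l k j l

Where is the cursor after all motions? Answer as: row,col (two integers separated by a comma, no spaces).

After 1 (b): row=0 col=0 char='g'
After 2 (l): row=0 col=1 char='r'
After 3 (k): row=0 col=1 char='r'
After 4 (l): row=0 col=2 char='e'
After 5 (k): row=0 col=2 char='e'
After 6 (j): row=1 col=2 char='e'
After 7 (l): row=1 col=3 char='y'

Answer: 1,3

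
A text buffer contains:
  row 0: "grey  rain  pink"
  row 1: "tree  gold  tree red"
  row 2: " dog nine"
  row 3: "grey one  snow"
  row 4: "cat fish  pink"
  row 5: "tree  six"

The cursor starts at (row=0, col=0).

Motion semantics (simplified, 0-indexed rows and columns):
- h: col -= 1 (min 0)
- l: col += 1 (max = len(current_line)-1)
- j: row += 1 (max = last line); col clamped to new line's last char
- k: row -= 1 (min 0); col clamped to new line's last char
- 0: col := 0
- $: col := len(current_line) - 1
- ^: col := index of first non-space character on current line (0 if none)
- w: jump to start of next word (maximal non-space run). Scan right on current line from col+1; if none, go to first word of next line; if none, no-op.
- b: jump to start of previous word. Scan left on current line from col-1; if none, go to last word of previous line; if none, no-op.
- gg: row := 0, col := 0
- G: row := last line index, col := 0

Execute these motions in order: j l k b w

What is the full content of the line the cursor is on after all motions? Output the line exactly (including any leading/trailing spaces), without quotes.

After 1 (j): row=1 col=0 char='t'
After 2 (l): row=1 col=1 char='r'
After 3 (k): row=0 col=1 char='r'
After 4 (b): row=0 col=0 char='g'
After 5 (w): row=0 col=6 char='r'

Answer: grey  rain  pink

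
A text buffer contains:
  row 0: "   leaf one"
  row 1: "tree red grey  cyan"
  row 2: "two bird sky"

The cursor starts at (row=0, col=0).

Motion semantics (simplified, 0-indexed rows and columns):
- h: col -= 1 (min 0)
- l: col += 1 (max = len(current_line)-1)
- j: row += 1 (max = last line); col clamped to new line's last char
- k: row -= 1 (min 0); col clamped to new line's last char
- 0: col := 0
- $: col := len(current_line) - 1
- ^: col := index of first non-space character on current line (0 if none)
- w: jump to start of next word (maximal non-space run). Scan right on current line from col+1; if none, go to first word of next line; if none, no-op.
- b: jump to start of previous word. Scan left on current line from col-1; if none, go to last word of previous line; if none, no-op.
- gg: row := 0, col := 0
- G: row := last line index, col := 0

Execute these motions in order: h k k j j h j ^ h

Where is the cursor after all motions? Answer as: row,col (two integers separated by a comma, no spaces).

Answer: 2,0

Derivation:
After 1 (h): row=0 col=0 char='_'
After 2 (k): row=0 col=0 char='_'
After 3 (k): row=0 col=0 char='_'
After 4 (j): row=1 col=0 char='t'
After 5 (j): row=2 col=0 char='t'
After 6 (h): row=2 col=0 char='t'
After 7 (j): row=2 col=0 char='t'
After 8 (^): row=2 col=0 char='t'
After 9 (h): row=2 col=0 char='t'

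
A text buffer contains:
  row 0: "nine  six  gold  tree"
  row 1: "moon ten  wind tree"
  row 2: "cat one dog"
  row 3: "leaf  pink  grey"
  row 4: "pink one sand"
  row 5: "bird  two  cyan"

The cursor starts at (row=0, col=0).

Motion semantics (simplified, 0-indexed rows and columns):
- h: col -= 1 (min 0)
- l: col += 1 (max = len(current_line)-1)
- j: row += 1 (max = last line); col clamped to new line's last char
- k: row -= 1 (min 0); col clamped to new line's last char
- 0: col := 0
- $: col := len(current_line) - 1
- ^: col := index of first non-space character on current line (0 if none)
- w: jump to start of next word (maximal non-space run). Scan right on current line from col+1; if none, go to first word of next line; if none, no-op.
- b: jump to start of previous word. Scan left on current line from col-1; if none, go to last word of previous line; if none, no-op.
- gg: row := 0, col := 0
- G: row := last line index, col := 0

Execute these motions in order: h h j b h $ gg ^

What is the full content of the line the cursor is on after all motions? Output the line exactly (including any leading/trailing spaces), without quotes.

After 1 (h): row=0 col=0 char='n'
After 2 (h): row=0 col=0 char='n'
After 3 (j): row=1 col=0 char='m'
After 4 (b): row=0 col=17 char='t'
After 5 (h): row=0 col=16 char='_'
After 6 ($): row=0 col=20 char='e'
After 7 (gg): row=0 col=0 char='n'
After 8 (^): row=0 col=0 char='n'

Answer: nine  six  gold  tree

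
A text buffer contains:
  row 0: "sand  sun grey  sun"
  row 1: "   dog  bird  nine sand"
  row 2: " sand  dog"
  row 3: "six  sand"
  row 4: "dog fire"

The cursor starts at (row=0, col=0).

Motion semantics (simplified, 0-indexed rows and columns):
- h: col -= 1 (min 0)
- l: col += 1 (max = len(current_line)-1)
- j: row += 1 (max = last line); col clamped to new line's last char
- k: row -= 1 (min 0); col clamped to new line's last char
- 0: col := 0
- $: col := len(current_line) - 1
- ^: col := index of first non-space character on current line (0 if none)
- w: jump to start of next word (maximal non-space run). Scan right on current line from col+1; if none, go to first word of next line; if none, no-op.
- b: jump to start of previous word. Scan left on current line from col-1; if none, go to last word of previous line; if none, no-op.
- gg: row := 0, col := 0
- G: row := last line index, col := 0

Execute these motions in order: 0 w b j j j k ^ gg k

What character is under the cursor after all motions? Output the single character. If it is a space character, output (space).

After 1 (0): row=0 col=0 char='s'
After 2 (w): row=0 col=6 char='s'
After 3 (b): row=0 col=0 char='s'
After 4 (j): row=1 col=0 char='_'
After 5 (j): row=2 col=0 char='_'
After 6 (j): row=3 col=0 char='s'
After 7 (k): row=2 col=0 char='_'
After 8 (^): row=2 col=1 char='s'
After 9 (gg): row=0 col=0 char='s'
After 10 (k): row=0 col=0 char='s'

Answer: s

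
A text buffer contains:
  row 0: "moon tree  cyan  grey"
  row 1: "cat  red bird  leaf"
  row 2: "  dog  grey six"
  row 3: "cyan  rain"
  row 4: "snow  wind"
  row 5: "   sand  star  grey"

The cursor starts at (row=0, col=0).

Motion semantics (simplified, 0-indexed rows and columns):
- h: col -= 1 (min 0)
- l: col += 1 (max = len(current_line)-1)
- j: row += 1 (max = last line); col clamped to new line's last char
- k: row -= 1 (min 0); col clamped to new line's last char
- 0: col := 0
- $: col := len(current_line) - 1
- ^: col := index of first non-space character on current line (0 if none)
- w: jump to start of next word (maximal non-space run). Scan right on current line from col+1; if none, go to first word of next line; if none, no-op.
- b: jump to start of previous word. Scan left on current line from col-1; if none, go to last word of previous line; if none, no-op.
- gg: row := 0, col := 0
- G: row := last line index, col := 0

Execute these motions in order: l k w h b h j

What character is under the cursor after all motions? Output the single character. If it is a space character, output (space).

Answer: c

Derivation:
After 1 (l): row=0 col=1 char='o'
After 2 (k): row=0 col=1 char='o'
After 3 (w): row=0 col=5 char='t'
After 4 (h): row=0 col=4 char='_'
After 5 (b): row=0 col=0 char='m'
After 6 (h): row=0 col=0 char='m'
After 7 (j): row=1 col=0 char='c'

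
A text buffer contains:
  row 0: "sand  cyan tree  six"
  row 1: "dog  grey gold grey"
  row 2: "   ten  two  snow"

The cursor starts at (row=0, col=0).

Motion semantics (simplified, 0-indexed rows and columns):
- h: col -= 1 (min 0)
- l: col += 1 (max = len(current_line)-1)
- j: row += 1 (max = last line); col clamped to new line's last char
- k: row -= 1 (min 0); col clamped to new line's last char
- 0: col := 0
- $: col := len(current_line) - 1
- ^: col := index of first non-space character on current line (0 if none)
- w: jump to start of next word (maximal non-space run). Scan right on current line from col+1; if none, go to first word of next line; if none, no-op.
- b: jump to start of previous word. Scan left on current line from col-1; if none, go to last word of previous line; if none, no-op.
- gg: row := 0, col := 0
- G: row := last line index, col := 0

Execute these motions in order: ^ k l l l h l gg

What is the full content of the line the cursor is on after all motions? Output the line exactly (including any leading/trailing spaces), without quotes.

After 1 (^): row=0 col=0 char='s'
After 2 (k): row=0 col=0 char='s'
After 3 (l): row=0 col=1 char='a'
After 4 (l): row=0 col=2 char='n'
After 5 (l): row=0 col=3 char='d'
After 6 (h): row=0 col=2 char='n'
After 7 (l): row=0 col=3 char='d'
After 8 (gg): row=0 col=0 char='s'

Answer: sand  cyan tree  six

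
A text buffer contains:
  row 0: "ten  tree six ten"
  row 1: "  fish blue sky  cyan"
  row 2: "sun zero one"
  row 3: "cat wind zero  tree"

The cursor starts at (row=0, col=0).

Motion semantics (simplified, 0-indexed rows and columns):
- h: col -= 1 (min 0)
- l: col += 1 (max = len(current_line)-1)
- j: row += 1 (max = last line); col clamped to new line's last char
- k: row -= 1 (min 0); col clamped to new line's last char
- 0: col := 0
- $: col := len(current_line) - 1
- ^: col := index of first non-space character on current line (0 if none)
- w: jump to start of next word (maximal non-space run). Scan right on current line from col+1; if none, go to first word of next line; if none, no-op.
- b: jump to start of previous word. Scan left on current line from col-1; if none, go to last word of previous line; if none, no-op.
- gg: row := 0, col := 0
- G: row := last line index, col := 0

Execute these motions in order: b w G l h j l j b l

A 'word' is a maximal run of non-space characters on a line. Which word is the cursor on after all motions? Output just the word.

Answer: cat

Derivation:
After 1 (b): row=0 col=0 char='t'
After 2 (w): row=0 col=5 char='t'
After 3 (G): row=3 col=0 char='c'
After 4 (l): row=3 col=1 char='a'
After 5 (h): row=3 col=0 char='c'
After 6 (j): row=3 col=0 char='c'
After 7 (l): row=3 col=1 char='a'
After 8 (j): row=3 col=1 char='a'
After 9 (b): row=3 col=0 char='c'
After 10 (l): row=3 col=1 char='a'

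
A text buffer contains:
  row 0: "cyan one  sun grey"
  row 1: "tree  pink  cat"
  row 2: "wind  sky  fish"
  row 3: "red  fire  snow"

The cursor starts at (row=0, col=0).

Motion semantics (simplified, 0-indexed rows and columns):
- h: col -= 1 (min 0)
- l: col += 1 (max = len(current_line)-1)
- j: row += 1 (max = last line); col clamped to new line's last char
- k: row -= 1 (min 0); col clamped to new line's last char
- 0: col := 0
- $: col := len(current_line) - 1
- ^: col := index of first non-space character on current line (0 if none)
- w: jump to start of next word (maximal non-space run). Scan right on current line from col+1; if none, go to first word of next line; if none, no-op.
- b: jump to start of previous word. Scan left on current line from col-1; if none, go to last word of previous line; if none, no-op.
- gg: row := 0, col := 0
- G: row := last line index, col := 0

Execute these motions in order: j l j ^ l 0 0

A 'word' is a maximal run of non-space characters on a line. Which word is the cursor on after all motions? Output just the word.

Answer: wind

Derivation:
After 1 (j): row=1 col=0 char='t'
After 2 (l): row=1 col=1 char='r'
After 3 (j): row=2 col=1 char='i'
After 4 (^): row=2 col=0 char='w'
After 5 (l): row=2 col=1 char='i'
After 6 (0): row=2 col=0 char='w'
After 7 (0): row=2 col=0 char='w'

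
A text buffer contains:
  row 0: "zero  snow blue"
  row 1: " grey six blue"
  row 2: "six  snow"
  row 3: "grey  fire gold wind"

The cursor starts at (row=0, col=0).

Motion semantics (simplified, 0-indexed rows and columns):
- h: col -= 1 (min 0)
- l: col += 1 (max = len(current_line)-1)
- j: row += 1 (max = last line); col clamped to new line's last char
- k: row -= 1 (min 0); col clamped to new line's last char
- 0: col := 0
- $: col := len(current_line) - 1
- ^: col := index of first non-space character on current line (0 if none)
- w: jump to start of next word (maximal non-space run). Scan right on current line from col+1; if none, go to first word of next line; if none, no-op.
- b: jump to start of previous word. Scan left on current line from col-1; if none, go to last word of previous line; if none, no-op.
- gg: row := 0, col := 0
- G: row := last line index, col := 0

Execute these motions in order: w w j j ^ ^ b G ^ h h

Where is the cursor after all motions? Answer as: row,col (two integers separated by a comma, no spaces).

After 1 (w): row=0 col=6 char='s'
After 2 (w): row=0 col=11 char='b'
After 3 (j): row=1 col=11 char='l'
After 4 (j): row=2 col=8 char='w'
After 5 (^): row=2 col=0 char='s'
After 6 (^): row=2 col=0 char='s'
After 7 (b): row=1 col=10 char='b'
After 8 (G): row=3 col=0 char='g'
After 9 (^): row=3 col=0 char='g'
After 10 (h): row=3 col=0 char='g'
After 11 (h): row=3 col=0 char='g'

Answer: 3,0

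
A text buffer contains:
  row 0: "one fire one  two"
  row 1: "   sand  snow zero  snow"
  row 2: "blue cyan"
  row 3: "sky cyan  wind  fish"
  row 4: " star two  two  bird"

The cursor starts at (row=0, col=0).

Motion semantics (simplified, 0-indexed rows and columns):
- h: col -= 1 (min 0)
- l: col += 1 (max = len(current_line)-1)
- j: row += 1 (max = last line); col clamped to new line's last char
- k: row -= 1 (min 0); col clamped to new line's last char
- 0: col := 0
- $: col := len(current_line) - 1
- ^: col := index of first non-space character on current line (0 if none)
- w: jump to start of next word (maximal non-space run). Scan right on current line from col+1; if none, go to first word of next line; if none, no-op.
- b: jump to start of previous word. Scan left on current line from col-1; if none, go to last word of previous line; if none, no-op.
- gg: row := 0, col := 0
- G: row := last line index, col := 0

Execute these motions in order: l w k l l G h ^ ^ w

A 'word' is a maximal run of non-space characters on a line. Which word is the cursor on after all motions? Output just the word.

Answer: two

Derivation:
After 1 (l): row=0 col=1 char='n'
After 2 (w): row=0 col=4 char='f'
After 3 (k): row=0 col=4 char='f'
After 4 (l): row=0 col=5 char='i'
After 5 (l): row=0 col=6 char='r'
After 6 (G): row=4 col=0 char='_'
After 7 (h): row=4 col=0 char='_'
After 8 (^): row=4 col=1 char='s'
After 9 (^): row=4 col=1 char='s'
After 10 (w): row=4 col=6 char='t'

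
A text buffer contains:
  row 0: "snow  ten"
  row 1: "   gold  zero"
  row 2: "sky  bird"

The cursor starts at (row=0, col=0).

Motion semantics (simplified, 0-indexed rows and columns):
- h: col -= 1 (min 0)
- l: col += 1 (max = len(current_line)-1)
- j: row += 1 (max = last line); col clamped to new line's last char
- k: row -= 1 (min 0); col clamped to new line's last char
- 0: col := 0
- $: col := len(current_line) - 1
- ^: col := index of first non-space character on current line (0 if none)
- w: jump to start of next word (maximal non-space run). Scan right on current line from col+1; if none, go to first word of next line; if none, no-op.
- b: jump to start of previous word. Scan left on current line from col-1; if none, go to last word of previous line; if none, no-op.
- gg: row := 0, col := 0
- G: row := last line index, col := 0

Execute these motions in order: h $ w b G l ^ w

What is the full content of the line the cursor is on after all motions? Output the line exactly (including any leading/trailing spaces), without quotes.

Answer: sky  bird

Derivation:
After 1 (h): row=0 col=0 char='s'
After 2 ($): row=0 col=8 char='n'
After 3 (w): row=1 col=3 char='g'
After 4 (b): row=0 col=6 char='t'
After 5 (G): row=2 col=0 char='s'
After 6 (l): row=2 col=1 char='k'
After 7 (^): row=2 col=0 char='s'
After 8 (w): row=2 col=5 char='b'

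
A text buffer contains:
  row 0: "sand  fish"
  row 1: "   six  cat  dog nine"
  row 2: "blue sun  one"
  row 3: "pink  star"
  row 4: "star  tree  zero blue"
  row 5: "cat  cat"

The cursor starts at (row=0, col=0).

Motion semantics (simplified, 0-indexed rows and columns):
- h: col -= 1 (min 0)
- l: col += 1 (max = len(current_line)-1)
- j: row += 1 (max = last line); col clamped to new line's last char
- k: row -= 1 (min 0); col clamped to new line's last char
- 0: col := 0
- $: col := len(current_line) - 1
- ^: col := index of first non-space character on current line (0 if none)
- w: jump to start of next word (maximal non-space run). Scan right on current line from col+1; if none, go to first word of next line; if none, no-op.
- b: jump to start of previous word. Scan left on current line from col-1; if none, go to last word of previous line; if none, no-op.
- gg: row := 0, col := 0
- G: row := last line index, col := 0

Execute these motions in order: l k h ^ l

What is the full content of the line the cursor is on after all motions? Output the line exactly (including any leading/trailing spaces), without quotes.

Answer: sand  fish

Derivation:
After 1 (l): row=0 col=1 char='a'
After 2 (k): row=0 col=1 char='a'
After 3 (h): row=0 col=0 char='s'
After 4 (^): row=0 col=0 char='s'
After 5 (l): row=0 col=1 char='a'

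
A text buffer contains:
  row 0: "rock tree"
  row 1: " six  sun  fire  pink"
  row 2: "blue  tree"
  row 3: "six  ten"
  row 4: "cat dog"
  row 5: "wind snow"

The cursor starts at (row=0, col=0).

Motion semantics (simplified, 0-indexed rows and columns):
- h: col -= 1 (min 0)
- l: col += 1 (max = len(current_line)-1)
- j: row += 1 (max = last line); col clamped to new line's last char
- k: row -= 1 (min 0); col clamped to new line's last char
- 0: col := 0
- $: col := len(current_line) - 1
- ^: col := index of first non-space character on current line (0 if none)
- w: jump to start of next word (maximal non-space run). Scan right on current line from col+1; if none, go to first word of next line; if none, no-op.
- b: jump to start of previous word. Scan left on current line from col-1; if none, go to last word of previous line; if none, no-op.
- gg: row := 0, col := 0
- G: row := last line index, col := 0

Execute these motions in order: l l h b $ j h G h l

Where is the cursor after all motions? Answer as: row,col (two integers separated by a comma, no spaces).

Answer: 5,1

Derivation:
After 1 (l): row=0 col=1 char='o'
After 2 (l): row=0 col=2 char='c'
After 3 (h): row=0 col=1 char='o'
After 4 (b): row=0 col=0 char='r'
After 5 ($): row=0 col=8 char='e'
After 6 (j): row=1 col=8 char='n'
After 7 (h): row=1 col=7 char='u'
After 8 (G): row=5 col=0 char='w'
After 9 (h): row=5 col=0 char='w'
After 10 (l): row=5 col=1 char='i'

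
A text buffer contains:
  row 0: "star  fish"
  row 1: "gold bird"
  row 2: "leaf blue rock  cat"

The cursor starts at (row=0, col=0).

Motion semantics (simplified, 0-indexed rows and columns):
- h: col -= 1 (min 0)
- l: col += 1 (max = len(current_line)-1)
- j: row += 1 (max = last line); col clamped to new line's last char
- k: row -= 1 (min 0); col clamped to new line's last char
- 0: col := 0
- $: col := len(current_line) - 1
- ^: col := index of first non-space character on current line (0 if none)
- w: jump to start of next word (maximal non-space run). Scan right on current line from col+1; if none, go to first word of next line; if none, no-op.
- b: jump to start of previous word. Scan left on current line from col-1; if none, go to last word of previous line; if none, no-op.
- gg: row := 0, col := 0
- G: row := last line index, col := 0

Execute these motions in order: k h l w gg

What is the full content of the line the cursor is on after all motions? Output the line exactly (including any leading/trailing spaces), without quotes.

Answer: star  fish

Derivation:
After 1 (k): row=0 col=0 char='s'
After 2 (h): row=0 col=0 char='s'
After 3 (l): row=0 col=1 char='t'
After 4 (w): row=0 col=6 char='f'
After 5 (gg): row=0 col=0 char='s'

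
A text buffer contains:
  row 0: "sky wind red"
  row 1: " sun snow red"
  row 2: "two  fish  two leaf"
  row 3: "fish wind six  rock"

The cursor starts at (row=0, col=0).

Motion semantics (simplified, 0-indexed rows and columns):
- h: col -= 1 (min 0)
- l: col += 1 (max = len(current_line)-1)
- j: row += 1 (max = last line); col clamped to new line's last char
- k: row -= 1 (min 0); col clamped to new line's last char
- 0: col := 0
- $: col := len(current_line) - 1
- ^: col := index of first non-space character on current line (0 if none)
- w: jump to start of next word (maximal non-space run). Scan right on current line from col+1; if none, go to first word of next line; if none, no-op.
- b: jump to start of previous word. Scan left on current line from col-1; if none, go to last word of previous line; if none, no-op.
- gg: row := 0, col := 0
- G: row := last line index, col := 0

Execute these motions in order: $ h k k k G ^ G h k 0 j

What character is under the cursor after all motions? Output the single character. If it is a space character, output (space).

After 1 ($): row=0 col=11 char='d'
After 2 (h): row=0 col=10 char='e'
After 3 (k): row=0 col=10 char='e'
After 4 (k): row=0 col=10 char='e'
After 5 (k): row=0 col=10 char='e'
After 6 (G): row=3 col=0 char='f'
After 7 (^): row=3 col=0 char='f'
After 8 (G): row=3 col=0 char='f'
After 9 (h): row=3 col=0 char='f'
After 10 (k): row=2 col=0 char='t'
After 11 (0): row=2 col=0 char='t'
After 12 (j): row=3 col=0 char='f'

Answer: f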